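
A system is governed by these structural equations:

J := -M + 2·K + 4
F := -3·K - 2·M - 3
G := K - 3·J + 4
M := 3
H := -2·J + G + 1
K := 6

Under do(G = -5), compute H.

The intervention breaks the incoming arrows to G: G := K - 3·J + 4 no longer applies, and G = -5.
J = -M + 2·K + 4  [with M=3, K=6]  = 13
H = -2·J + G + 1  [with J=13, G=-5]  = -30

-30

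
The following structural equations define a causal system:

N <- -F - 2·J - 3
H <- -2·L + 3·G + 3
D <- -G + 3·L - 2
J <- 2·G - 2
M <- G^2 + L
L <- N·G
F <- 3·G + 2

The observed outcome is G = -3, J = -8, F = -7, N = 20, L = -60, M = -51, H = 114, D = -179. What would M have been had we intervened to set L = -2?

7

The intervention breaks the incoming arrows to L: L <- N·G no longer applies, and L = -2.
M = G^2 + L  [with G=-3, L=-2]  = 7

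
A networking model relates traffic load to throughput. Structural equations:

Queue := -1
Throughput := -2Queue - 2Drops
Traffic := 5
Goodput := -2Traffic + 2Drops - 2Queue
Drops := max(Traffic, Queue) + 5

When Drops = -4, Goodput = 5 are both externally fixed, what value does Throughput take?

10

The joint intervention fixes Drops = -4, Goodput = 5, removing each variable's own equation.
Throughput = -2Queue - 2Drops  [with Queue=-1, Drops=-4]  = 10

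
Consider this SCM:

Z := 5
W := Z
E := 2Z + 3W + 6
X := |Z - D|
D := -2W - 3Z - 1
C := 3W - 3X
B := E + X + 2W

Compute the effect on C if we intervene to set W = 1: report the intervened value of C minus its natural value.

Under do(W=1), the mechanism W := Z is discarded; W is fixed at 1.
D = -2W - 3Z - 1  [with W=1, Z=5]  = -18
X = |Z - D|  [with Z=5, D=-18]  = 23
C = 3W - 3X  [with W=1, X=23]  = -66
Without intervention: W = Z  [with Z=5]  = 5; D = -2W - 3Z - 1  [with W=5, Z=5]  = -26; X = |Z - D|  [with Z=5, D=-26]  = 31; C = 3W - 3X  [with W=5, X=31]  = -78.
Change = -66 − (-78) = 12.

12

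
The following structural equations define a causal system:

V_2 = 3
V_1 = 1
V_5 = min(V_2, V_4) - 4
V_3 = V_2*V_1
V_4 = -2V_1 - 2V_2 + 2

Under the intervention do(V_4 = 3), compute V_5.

-1

Intervening sets V_4 = 3 and removes its equation (V_4 = -2V_1 - 2V_2 + 2).
V_5 = min(V_2, V_4) - 4  [with V_2=3, V_4=3]  = -1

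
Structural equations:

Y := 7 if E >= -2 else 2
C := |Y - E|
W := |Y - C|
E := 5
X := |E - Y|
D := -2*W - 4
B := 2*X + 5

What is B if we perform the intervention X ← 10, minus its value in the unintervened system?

Intervening sets X = 10 and removes its equation (X := |E - Y|).
B = 2*X + 5  [with X=10]  = 25
Without intervention: Y = 7 if E >= -2 else 2  [with E=5]  = 7; X = |E - Y|  [with E=5, Y=7]  = 2; B = 2*X + 5  [with X=2]  = 9.
Change = 25 − 9 = 16.

16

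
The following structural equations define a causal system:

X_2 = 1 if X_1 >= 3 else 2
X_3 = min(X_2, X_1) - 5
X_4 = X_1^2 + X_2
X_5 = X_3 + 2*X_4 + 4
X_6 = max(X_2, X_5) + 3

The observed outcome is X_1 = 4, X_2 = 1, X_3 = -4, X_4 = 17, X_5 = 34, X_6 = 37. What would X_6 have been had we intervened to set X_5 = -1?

The intervention breaks the incoming arrows to X_5: X_5 = X_3 + 2*X_4 + 4 no longer applies, and X_5 = -1.
X_2 = 1 if X_1 >= 3 else 2  [with X_1=4]  = 1
X_6 = max(X_2, X_5) + 3  [with X_2=1, X_5=-1]  = 4

4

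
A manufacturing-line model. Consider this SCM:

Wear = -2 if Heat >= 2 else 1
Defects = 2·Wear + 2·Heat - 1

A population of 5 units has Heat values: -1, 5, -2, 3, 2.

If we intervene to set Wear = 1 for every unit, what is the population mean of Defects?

3.8

Every unit gets Wear=1 under the intervention. Defects values become -1, 11, -3, 7, 5; E[Defects|do(Wear=1)] = 3.8.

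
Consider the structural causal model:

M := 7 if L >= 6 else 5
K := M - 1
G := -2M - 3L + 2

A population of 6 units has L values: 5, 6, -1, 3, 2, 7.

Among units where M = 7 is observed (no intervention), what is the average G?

-31.5

E[G|M=7] averages over only the 2 units with M=7 (L = 6, 7): G = -30, -33, mean -31.5.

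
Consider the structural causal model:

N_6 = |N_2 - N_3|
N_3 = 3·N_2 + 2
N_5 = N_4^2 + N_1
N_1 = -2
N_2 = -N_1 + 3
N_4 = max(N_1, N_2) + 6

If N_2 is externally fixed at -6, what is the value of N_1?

Under do(N_2=-6), the mechanism N_2 = -N_1 + 3 is discarded; N_2 is fixed at -6.
N_1 is not downstream of the intervention, so its value is determined by the original equations.

-2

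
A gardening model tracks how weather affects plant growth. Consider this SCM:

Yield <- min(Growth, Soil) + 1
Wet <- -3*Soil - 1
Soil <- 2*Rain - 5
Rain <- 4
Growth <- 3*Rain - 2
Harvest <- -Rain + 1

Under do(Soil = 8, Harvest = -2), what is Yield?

Setting Soil = 8, Harvest = -2 by intervention discards those variables' equations.
Growth = 3*Rain - 2  [with Rain=4]  = 10
Yield = min(Growth, Soil) + 1  [with Growth=10, Soil=8]  = 9

9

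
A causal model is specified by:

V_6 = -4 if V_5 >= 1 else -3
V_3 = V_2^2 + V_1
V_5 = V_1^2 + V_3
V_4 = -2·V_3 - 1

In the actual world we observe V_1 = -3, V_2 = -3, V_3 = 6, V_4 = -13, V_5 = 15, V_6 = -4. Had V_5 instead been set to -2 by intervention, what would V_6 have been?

The intervention breaks the incoming arrows to V_5: V_5 = V_1^2 + V_3 no longer applies, and V_5 = -2.
V_6 = -4 if V_5 >= 1 else -3  [with V_5=-2]  = -3

-3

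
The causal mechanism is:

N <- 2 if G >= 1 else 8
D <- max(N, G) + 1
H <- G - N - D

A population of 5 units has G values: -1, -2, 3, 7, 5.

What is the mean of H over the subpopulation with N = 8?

Conditioning on N=8 selects the 2 unit(s) with G ∈ {-1, -2}. Their H values: -18, -19. Mean = -18.5.

-18.5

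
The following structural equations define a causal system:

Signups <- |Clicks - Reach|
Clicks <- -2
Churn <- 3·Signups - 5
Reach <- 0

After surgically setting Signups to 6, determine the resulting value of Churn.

The intervention breaks the incoming arrows to Signups: Signups <- |Clicks - Reach| no longer applies, and Signups = 6.
Churn = 3·Signups - 5  [with Signups=6]  = 13

13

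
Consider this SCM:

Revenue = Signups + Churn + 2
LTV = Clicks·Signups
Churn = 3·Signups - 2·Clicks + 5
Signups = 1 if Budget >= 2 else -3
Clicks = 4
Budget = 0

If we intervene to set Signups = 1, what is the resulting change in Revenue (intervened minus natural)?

do(Signups=1) replaces the equation Signups = 1 if Budget >= 2 else -3 with the constant Signups = 1.
Churn = 3·Signups - 2·Clicks + 5  [with Signups=1, Clicks=4]  = 0
Revenue = Signups + Churn + 2  [with Signups=1, Churn=0]  = 3
Without intervention: Signups = 1 if Budget >= 2 else -3  [with Budget=0]  = -3; Churn = 3·Signups - 2·Clicks + 5  [with Signups=-3, Clicks=4]  = -12; Revenue = Signups + Churn + 2  [with Signups=-3, Churn=-12]  = -13.
Change = 3 − (-13) = 16.

16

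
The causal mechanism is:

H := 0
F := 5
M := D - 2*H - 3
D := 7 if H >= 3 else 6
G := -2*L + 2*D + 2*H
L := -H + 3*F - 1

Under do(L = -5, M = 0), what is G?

22

Setting L = -5, M = 0 by intervention discards those variables' equations.
D = 7 if H >= 3 else 6  [with H=0]  = 6
G = -2*L + 2*D + 2*H  [with L=-5, D=6, H=0]  = 22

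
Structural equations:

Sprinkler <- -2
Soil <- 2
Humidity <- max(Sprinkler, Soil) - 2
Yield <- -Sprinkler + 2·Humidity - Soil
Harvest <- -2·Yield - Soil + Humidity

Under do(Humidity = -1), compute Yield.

-2

The intervention breaks the incoming arrows to Humidity: Humidity <- max(Sprinkler, Soil) - 2 no longer applies, and Humidity = -1.
Yield = -Sprinkler + 2·Humidity - Soil  [with Sprinkler=-2, Humidity=-1, Soil=2]  = -2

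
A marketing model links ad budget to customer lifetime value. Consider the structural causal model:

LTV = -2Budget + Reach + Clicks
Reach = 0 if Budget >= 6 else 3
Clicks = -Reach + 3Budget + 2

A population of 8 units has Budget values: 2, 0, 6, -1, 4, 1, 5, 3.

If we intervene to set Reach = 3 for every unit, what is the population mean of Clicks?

6.5

The intervention sets Reach=3 in all 8 units regardless of Budget. Recomputing Clicks per unit gives 5, -1, 17, -4, 11, 2, 14, 8; average 6.5.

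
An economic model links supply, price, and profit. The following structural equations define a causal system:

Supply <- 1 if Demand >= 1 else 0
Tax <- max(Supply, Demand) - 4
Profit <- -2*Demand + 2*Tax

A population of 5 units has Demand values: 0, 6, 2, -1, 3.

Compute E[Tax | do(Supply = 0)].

-1.8

Under do(Supply=0), Supply's equation is replaced by Supply=0 for every unit. Per-unit Tax: -4, 2, -2, -4, -1. Mean = -1.8.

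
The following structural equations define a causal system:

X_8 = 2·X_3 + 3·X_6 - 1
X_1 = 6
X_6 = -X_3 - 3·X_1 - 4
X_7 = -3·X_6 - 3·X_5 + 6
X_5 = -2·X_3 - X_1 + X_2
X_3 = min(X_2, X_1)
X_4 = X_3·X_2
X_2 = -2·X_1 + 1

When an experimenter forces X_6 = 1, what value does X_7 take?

Intervening sets X_6 = 1 and removes its equation (X_6 = -X_3 - 3·X_1 - 4).
X_2 = -2·X_1 + 1  [with X_1=6]  = -11
X_3 = min(X_2, X_1)  [with X_2=-11, X_1=6]  = -11
X_5 = -2·X_3 - X_1 + X_2  [with X_3=-11, X_1=6, X_2=-11]  = 5
X_7 = -3·X_6 - 3·X_5 + 6  [with X_6=1, X_5=5]  = -12

-12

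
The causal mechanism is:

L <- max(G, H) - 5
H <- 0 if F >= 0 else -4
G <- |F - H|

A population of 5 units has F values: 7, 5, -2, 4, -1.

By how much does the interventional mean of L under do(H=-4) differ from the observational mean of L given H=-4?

The intervention sets H=-4 in all 5 units regardless of F. Recomputing L per unit gives 6, 4, -3, 3, -2; average 1.6.
Conditioning on H=-4 selects the 2 unit(s) with F ∈ {-2, -1}. Their L values: -3, -2. Mean = -2.5.
Difference = 1.6 − (-2.5) = 4.1.

4.1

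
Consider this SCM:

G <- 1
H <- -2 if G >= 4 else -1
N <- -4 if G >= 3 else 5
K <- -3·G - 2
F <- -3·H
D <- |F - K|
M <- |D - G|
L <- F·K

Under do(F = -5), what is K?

The intervention breaks the incoming arrows to F: F <- -3·H no longer applies, and F = -5.
Since K is not a descendant of the intervened variable, it is unaffected.
K = -3·G - 2  [with G=1]  = -5

-5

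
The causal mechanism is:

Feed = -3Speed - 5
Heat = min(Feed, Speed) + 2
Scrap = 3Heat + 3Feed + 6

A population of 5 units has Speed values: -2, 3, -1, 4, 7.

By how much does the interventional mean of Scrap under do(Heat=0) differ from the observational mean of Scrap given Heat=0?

-33.3

do(Heat=0) breaks Heat's dependence on Speed. With Heat=0 fixed, Scrap across the units is 9, -36, 0, -45, -72, mean -28.8.
E[Scrap|Heat=0] averages over only the 2 units with Heat=0 (Speed = -2, -1): Scrap = 9, 0, mean 4.5.
Difference = -28.8 − 4.5 = -33.3.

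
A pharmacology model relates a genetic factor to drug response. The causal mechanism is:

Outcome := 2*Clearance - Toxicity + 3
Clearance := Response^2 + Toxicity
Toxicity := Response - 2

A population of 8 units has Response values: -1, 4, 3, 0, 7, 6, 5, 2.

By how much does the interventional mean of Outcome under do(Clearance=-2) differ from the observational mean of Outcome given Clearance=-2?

Under do(Clearance=-2), Clearance's equation is replaced by Clearance=-2 for every unit. Per-unit Outcome: 2, -3, -2, 1, -6, -5, -4, -1. Mean = -2.25.
Observing Clearance=-2 restricts to units where Clearance's equation naturally yields -2: Response ∈ {-1, 0}. In that subpopulation Outcome = 2, 1, mean 1.5.
Difference = -2.25 − 1.5 = -3.75.

-3.75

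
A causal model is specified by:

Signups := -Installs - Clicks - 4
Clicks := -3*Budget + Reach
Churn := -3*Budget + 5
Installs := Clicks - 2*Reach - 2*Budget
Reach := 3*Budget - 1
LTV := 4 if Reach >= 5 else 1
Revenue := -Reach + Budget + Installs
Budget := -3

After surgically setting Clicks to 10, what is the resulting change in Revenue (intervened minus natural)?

The intervention breaks the incoming arrows to Clicks: Clicks := -3*Budget + Reach no longer applies, and Clicks = 10.
Reach = 3*Budget - 1  [with Budget=-3]  = -10
Installs = Clicks - 2*Reach - 2*Budget  [with Clicks=10, Reach=-10, Budget=-3]  = 36
Revenue = -Reach + Budget + Installs  [with Reach=-10, Budget=-3, Installs=36]  = 43
Without intervention: Reach = 3*Budget - 1  [with Budget=-3]  = -10; Clicks = -3*Budget + Reach  [with Budget=-3, Reach=-10]  = -1; Installs = Clicks - 2*Reach - 2*Budget  [with Clicks=-1, Reach=-10, Budget=-3]  = 25; Revenue = -Reach + Budget + Installs  [with Reach=-10, Budget=-3, Installs=25]  = 32.
Change = 43 − 32 = 11.

11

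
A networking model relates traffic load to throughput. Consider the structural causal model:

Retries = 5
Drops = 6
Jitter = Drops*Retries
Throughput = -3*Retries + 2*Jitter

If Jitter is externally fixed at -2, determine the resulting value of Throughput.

-19

The intervention breaks the incoming arrows to Jitter: Jitter = Drops*Retries no longer applies, and Jitter = -2.
Throughput = -3*Retries + 2*Jitter  [with Retries=5, Jitter=-2]  = -19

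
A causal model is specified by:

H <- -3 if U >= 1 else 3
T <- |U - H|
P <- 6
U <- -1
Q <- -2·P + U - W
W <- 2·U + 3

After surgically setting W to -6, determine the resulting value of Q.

-7

The intervention breaks the incoming arrows to W: W <- 2·U + 3 no longer applies, and W = -6.
Q = -2·P + U - W  [with P=6, U=-1, W=-6]  = -7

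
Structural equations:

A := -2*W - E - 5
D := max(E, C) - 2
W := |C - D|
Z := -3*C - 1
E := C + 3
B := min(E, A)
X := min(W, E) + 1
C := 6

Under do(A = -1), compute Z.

-19

The intervention breaks the incoming arrows to A: A := -2*W - E - 5 no longer applies, and A = -1.
Z is not downstream of the intervention, so its value is determined by the original equations.
Z = -3*C - 1  [with C=6]  = -19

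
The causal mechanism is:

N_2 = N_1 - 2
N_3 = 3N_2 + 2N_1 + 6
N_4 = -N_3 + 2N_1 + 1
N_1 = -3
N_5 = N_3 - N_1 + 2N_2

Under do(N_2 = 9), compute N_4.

-32

Under do(N_2=9), the mechanism N_2 = N_1 - 2 is discarded; N_2 is fixed at 9.
N_3 = 3N_2 + 2N_1 + 6  [with N_2=9, N_1=-3]  = 27
N_4 = -N_3 + 2N_1 + 1  [with N_3=27, N_1=-3]  = -32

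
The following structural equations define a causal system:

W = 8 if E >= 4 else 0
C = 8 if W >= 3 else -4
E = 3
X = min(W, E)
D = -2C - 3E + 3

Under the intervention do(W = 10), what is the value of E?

3

Under do(W=10), the mechanism W = 8 if E >= 4 else 0 is discarded; W is fixed at 10.
E is not downstream of the intervention, so its value is determined by the original equations.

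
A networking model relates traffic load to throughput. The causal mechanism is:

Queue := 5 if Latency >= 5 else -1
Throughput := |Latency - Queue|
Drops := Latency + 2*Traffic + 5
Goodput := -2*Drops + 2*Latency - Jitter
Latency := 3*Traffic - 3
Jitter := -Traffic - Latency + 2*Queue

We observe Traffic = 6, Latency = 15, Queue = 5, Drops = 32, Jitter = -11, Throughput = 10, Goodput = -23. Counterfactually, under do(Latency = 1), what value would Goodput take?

-25

Under do(Latency=1), the mechanism Latency := 3*Traffic - 3 is discarded; Latency is fixed at 1.
Queue = 5 if Latency >= 5 else -1  [with Latency=1]  = -1
Drops = Latency + 2*Traffic + 5  [with Latency=1, Traffic=6]  = 18
Jitter = -Traffic - Latency + 2*Queue  [with Traffic=6, Latency=1, Queue=-1]  = -9
Goodput = -2*Drops + 2*Latency - Jitter  [with Drops=18, Latency=1, Jitter=-9]  = -25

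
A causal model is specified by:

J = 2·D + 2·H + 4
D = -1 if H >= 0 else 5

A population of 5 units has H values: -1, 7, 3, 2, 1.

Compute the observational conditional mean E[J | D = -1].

Conditioning on D=-1 selects the 4 unit(s) with H ∈ {7, 3, 2, 1}. Their J values: 16, 8, 6, 4. Mean = 8.5.

8.5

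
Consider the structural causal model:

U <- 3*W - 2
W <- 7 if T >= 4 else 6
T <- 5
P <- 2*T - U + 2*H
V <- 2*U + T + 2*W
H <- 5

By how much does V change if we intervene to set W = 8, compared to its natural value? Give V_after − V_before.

The intervention breaks the incoming arrows to W: W <- 7 if T >= 4 else 6 no longer applies, and W = 8.
U = 3*W - 2  [with W=8]  = 22
V = 2*U + T + 2*W  [with U=22, T=5, W=8]  = 65
Without intervention: W = 7 if T >= 4 else 6  [with T=5]  = 7; U = 3*W - 2  [with W=7]  = 19; V = 2*U + T + 2*W  [with U=19, T=5, W=7]  = 57.
Change = 65 − 57 = 8.

8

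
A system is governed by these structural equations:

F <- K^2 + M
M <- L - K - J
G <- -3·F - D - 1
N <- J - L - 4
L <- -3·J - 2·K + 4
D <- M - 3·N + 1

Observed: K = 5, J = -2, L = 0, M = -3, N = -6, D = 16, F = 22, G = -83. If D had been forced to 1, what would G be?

-68

Intervening sets D = 1 and removes its equation (D <- M - 3·N + 1).
L = -3·J - 2·K + 4  [with J=-2, K=5]  = 0
M = L - K - J  [with L=0, K=5, J=-2]  = -3
F = K^2 + M  [with K=5, M=-3]  = 22
G = -3·F - D - 1  [with F=22, D=1]  = -68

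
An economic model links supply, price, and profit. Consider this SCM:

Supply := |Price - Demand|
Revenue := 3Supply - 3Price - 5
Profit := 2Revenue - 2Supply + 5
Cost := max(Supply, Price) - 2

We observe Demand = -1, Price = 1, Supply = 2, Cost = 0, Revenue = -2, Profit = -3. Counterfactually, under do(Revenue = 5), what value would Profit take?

The intervention breaks the incoming arrows to Revenue: Revenue := 3Supply - 3Price - 5 no longer applies, and Revenue = 5.
Supply = |Price - Demand|  [with Price=1, Demand=-1]  = 2
Profit = 2Revenue - 2Supply + 5  [with Revenue=5, Supply=2]  = 11

11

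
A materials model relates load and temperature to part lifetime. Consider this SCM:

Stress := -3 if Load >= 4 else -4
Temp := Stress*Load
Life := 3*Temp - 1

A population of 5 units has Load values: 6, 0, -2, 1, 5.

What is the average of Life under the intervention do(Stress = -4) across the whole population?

The intervention sets Stress=-4 in all 5 units regardless of Load. Recomputing Life per unit gives -73, -1, 23, -13, -61; average -25.

-25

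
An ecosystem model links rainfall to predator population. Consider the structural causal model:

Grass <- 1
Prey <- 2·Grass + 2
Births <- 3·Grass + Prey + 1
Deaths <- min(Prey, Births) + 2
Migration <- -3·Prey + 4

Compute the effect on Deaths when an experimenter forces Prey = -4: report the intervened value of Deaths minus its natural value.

Under do(Prey=-4), the mechanism Prey <- 2·Grass + 2 is discarded; Prey is fixed at -4.
Births = 3·Grass + Prey + 1  [with Grass=1, Prey=-4]  = 0
Deaths = min(Prey, Births) + 2  [with Prey=-4, Births=0]  = -2
Without intervention: Prey = 2·Grass + 2  [with Grass=1]  = 4; Births = 3·Grass + Prey + 1  [with Grass=1, Prey=4]  = 8; Deaths = min(Prey, Births) + 2  [with Prey=4, Births=8]  = 6.
Change = -2 − 6 = -8.

-8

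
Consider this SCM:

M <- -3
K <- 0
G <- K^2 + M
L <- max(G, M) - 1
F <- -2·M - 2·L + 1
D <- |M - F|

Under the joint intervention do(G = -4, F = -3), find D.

Setting G = -4, F = -3 by intervention discards those variables' equations.
D = |M - F|  [with M=-3, F=-3]  = 0

0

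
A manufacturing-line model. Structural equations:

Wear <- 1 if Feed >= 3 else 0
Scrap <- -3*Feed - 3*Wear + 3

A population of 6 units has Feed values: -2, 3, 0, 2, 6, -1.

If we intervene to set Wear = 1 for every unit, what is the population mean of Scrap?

-4

The intervention sets Wear=1 in all 6 units regardless of Feed. Recomputing Scrap per unit gives 6, -9, 0, -6, -18, 3; average -4.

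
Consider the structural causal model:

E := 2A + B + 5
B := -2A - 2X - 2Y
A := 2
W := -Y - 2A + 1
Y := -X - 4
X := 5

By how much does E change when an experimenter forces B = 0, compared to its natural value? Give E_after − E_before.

The intervention breaks the incoming arrows to B: B := -2A - 2X - 2Y no longer applies, and B = 0.
E = 2A + B + 5  [with A=2, B=0]  = 9
Without intervention: Y = -X - 4  [with X=5]  = -9; B = -2A - 2X - 2Y  [with A=2, X=5, Y=-9]  = 4; E = 2A + B + 5  [with A=2, B=4]  = 13.
Change = 9 − 13 = -4.

-4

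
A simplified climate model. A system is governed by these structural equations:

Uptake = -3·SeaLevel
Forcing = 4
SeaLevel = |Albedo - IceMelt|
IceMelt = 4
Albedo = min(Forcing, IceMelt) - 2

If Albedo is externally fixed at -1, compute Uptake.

-15

do(Albedo=-1) replaces the equation Albedo = min(Forcing, IceMelt) - 2 with the constant Albedo = -1.
SeaLevel = |Albedo - IceMelt|  [with Albedo=-1, IceMelt=4]  = 5
Uptake = -3·SeaLevel  [with SeaLevel=5]  = -15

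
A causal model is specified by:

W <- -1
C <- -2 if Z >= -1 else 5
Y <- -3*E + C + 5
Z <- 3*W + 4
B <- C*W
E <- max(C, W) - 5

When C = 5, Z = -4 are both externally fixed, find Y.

10

Setting C = 5, Z = -4 by intervention discards those variables' equations.
E = max(C, W) - 5  [with C=5, W=-1]  = 0
Y = -3*E + C + 5  [with E=0, C=5]  = 10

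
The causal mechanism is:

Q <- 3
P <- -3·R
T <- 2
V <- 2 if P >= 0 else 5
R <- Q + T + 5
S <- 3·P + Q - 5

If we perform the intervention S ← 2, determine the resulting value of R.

do(S=2) replaces the equation S <- 3·P + Q - 5 with the constant S = 2.
R is not downstream of the intervention, so its value is determined by the original equations.
R = Q + T + 5  [with Q=3, T=2]  = 10

10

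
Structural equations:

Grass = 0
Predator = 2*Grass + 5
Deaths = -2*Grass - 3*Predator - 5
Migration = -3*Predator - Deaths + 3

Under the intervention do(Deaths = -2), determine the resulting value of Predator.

5

Under do(Deaths=-2), the mechanism Deaths = -2*Grass - 3*Predator - 5 is discarded; Deaths is fixed at -2.
Since Predator is not a descendant of the intervened variable, it is unaffected.
Predator = 2*Grass + 5  [with Grass=0]  = 5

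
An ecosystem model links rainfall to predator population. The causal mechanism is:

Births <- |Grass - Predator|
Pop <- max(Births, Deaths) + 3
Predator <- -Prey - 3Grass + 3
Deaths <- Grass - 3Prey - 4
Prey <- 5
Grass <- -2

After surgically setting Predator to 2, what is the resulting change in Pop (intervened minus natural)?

The intervention breaks the incoming arrows to Predator: Predator <- -Prey - 3Grass + 3 no longer applies, and Predator = 2.
Births = |Grass - Predator|  [with Grass=-2, Predator=2]  = 4
Deaths = Grass - 3Prey - 4  [with Grass=-2, Prey=5]  = -21
Pop = max(Births, Deaths) + 3  [with Births=4, Deaths=-21]  = 7
Without intervention: Predator = -Prey - 3Grass + 3  [with Prey=5, Grass=-2]  = 4; Births = |Grass - Predator|  [with Grass=-2, Predator=4]  = 6; Deaths = Grass - 3Prey - 4  [with Grass=-2, Prey=5]  = -21; Pop = max(Births, Deaths) + 3  [with Births=6, Deaths=-21]  = 9.
Change = 7 − 9 = -2.

-2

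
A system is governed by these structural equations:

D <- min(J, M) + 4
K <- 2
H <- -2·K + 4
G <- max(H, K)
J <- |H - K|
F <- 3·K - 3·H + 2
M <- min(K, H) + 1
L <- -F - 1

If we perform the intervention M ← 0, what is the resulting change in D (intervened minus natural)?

-1

Under do(M=0), the mechanism M <- min(K, H) + 1 is discarded; M is fixed at 0.
H = -2·K + 4  [with K=2]  = 0
J = |H - K|  [with H=0, K=2]  = 2
D = min(J, M) + 4  [with J=2, M=0]  = 4
Without intervention: H = -2·K + 4  [with K=2]  = 0; J = |H - K|  [with H=0, K=2]  = 2; M = min(K, H) + 1  [with K=2, H=0]  = 1; D = min(J, M) + 4  [with J=2, M=1]  = 5.
Change = 4 − 5 = -1.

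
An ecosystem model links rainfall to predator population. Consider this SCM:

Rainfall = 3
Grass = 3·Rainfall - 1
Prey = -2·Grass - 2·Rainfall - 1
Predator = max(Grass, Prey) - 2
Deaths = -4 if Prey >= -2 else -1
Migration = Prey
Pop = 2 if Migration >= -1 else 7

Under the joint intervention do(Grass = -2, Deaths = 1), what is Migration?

-3

Setting Grass = -2, Deaths = 1 by intervention discards those variables' equations.
Prey = -2·Grass - 2·Rainfall - 1  [with Grass=-2, Rainfall=3]  = -3
Migration = Prey  [with Prey=-3]  = -3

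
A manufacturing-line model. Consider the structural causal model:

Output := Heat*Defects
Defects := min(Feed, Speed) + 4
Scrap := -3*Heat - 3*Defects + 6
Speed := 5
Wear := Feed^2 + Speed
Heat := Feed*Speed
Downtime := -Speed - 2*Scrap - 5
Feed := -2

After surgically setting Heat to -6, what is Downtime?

-46

The intervention breaks the incoming arrows to Heat: Heat := Feed*Speed no longer applies, and Heat = -6.
Defects = min(Feed, Speed) + 4  [with Feed=-2, Speed=5]  = 2
Scrap = -3*Heat - 3*Defects + 6  [with Heat=-6, Defects=2]  = 18
Downtime = -Speed - 2*Scrap - 5  [with Speed=5, Scrap=18]  = -46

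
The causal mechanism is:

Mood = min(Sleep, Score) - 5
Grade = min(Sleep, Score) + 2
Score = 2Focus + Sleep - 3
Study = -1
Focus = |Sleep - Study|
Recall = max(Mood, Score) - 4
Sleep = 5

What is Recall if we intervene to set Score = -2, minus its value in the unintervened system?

-16

Under do(Score=-2), the mechanism Score = 2Focus + Sleep - 3 is discarded; Score is fixed at -2.
Mood = min(Sleep, Score) - 5  [with Sleep=5, Score=-2]  = -7
Recall = max(Mood, Score) - 4  [with Mood=-7, Score=-2]  = -6
Without intervention: Focus = |Sleep - Study|  [with Sleep=5, Study=-1]  = 6; Score = 2Focus + Sleep - 3  [with Focus=6, Sleep=5]  = 14; Mood = min(Sleep, Score) - 5  [with Sleep=5, Score=14]  = 0; Recall = max(Mood, Score) - 4  [with Mood=0, Score=14]  = 10.
Change = -6 − 10 = -16.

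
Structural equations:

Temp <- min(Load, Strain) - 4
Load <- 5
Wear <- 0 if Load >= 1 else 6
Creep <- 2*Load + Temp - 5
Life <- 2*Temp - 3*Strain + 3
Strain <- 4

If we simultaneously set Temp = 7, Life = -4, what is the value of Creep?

Setting Temp = 7, Life = -4 by intervention discards those variables' equations.
Creep = 2*Load + Temp - 5  [with Load=5, Temp=7]  = 12

12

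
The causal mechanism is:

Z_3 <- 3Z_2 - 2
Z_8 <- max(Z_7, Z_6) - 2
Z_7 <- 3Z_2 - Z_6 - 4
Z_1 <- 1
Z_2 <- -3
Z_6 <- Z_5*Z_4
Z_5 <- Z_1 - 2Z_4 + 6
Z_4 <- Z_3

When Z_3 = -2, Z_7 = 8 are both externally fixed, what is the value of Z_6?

-22

Under do(Z_3 = -2, Z_7 = 8), each intervened variable's structural equation is replaced by its fixed value.
Z_4 = Z_3  [with Z_3=-2]  = -2
Z_5 = Z_1 - 2Z_4 + 6  [with Z_1=1, Z_4=-2]  = 11
Z_6 = Z_5*Z_4  [with Z_5=11, Z_4=-2]  = -22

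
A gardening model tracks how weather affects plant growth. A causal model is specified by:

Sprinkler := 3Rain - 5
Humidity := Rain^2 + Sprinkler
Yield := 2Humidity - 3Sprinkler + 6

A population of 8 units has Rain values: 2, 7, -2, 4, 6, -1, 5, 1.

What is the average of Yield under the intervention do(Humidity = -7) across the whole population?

do(Humidity=-7) breaks Humidity's dependence on Rain. With Humidity=-7 fixed, Yield across the units is -11, -56, 25, -29, -47, 16, -38, -2, mean -17.75.

-17.75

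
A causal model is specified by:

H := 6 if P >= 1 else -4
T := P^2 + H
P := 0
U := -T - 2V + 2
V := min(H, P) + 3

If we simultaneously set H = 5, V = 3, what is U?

Setting H = 5, V = 3 by intervention discards those variables' equations.
T = P^2 + H  [with P=0, H=5]  = 5
U = -T - 2V + 2  [with T=5, V=3]  = -9

-9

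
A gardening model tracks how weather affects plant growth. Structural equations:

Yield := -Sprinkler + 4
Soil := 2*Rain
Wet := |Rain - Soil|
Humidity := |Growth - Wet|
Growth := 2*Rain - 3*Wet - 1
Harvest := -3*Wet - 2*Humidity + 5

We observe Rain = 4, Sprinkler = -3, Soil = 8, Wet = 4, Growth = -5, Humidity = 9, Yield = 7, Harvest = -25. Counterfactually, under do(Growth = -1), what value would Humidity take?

5

The intervention breaks the incoming arrows to Growth: Growth := 2*Rain - 3*Wet - 1 no longer applies, and Growth = -1.
Soil = 2*Rain  [with Rain=4]  = 8
Wet = |Rain - Soil|  [with Rain=4, Soil=8]  = 4
Humidity = |Growth - Wet|  [with Growth=-1, Wet=4]  = 5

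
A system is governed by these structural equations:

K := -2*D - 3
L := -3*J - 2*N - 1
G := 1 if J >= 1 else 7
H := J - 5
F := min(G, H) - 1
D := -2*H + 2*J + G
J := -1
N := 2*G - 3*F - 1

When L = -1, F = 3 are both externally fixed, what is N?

Setting L = -1, F = 3 by intervention discards those variables' equations.
G = 1 if J >= 1 else 7  [with J=-1]  = 7
N = 2*G - 3*F - 1  [with G=7, F=3]  = 4

4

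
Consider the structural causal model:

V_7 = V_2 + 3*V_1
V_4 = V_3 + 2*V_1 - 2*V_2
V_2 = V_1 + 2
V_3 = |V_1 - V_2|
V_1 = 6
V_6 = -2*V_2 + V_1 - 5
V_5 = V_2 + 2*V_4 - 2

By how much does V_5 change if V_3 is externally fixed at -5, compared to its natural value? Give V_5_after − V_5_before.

-14

do(V_3=-5) replaces the equation V_3 = |V_1 - V_2| with the constant V_3 = -5.
V_2 = V_1 + 2  [with V_1=6]  = 8
V_4 = V_3 + 2*V_1 - 2*V_2  [with V_3=-5, V_1=6, V_2=8]  = -9
V_5 = V_2 + 2*V_4 - 2  [with V_2=8, V_4=-9]  = -12
Without intervention: V_2 = V_1 + 2  [with V_1=6]  = 8; V_3 = |V_1 - V_2|  [with V_1=6, V_2=8]  = 2; V_4 = V_3 + 2*V_1 - 2*V_2  [with V_3=2, V_1=6, V_2=8]  = -2; V_5 = V_2 + 2*V_4 - 2  [with V_2=8, V_4=-2]  = 2.
Change = -12 − 2 = -14.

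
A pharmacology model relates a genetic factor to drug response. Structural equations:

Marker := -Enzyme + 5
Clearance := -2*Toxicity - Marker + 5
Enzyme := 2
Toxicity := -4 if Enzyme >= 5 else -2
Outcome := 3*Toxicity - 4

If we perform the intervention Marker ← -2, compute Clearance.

11

Under do(Marker=-2), the mechanism Marker := -Enzyme + 5 is discarded; Marker is fixed at -2.
Toxicity = -4 if Enzyme >= 5 else -2  [with Enzyme=2]  = -2
Clearance = -2*Toxicity - Marker + 5  [with Toxicity=-2, Marker=-2]  = 11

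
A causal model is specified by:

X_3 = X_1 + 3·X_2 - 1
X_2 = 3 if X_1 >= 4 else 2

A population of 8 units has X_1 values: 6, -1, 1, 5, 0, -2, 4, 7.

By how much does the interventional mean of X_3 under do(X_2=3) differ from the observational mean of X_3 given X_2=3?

-3

The intervention sets X_2=3 in all 8 units regardless of X_1. Recomputing X_3 per unit gives 14, 7, 9, 13, 8, 6, 12, 15; average 10.5.
E[X_3|X_2=3] averages over only the 4 units with X_2=3 (X_1 = 6, 5, 4, 7): X_3 = 14, 13, 12, 15, mean 13.5.
Difference = 10.5 − 13.5 = -3.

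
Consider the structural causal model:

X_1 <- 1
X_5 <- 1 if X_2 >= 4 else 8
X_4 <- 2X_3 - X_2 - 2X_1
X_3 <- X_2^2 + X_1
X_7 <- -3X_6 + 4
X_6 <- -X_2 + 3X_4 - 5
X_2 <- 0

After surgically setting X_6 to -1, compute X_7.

7

Intervening sets X_6 = -1 and removes its equation (X_6 <- -X_2 + 3X_4 - 5).
X_7 = -3X_6 + 4  [with X_6=-1]  = 7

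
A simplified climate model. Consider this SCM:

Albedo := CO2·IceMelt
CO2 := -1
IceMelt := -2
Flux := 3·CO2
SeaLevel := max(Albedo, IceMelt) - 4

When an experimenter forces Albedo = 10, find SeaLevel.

The intervention breaks the incoming arrows to Albedo: Albedo := CO2·IceMelt no longer applies, and Albedo = 10.
SeaLevel = max(Albedo, IceMelt) - 4  [with Albedo=10, IceMelt=-2]  = 6

6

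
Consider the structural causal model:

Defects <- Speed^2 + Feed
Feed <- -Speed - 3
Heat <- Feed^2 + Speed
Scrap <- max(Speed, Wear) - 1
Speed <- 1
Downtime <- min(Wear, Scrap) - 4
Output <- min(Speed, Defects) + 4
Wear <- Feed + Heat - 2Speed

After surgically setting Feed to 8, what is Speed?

1

Under do(Feed=8), the mechanism Feed <- -Speed - 3 is discarded; Feed is fixed at 8.
Speed is not downstream of the intervention, so its value is determined by the original equations.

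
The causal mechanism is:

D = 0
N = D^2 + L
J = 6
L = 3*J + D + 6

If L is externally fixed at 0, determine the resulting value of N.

0

The intervention breaks the incoming arrows to L: L = 3*J + D + 6 no longer applies, and L = 0.
N = D^2 + L  [with D=0, L=0]  = 0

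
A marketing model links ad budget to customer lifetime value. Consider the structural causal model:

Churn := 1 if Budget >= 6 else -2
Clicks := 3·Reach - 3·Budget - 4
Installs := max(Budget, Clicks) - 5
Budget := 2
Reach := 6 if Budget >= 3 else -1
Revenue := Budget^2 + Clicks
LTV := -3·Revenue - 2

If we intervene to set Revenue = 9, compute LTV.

Intervening sets Revenue = 9 and removes its equation (Revenue := Budget^2 + Clicks).
LTV = -3·Revenue - 2  [with Revenue=9]  = -29

-29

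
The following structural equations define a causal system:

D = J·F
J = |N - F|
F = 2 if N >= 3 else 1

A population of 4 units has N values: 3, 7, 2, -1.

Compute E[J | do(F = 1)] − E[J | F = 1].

do(F=1) breaks F's dependence on N. With F=1 fixed, J across the units is 2, 6, 1, 2, mean 2.75.
Observing F=1 restricts to units where F's equation naturally yields 1: N ∈ {2, -1}. In that subpopulation J = 1, 2, mean 1.5.
Difference = 2.75 − 1.5 = 1.25.

1.25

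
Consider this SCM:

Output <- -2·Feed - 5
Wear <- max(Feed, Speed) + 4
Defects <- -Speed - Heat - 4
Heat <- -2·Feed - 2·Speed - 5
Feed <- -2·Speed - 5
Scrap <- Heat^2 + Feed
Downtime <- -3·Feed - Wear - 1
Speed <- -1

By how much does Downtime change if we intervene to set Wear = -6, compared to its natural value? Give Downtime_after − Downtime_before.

9

do(Wear=-6) replaces the equation Wear <- max(Feed, Speed) + 4 with the constant Wear = -6.
Feed = -2·Speed - 5  [with Speed=-1]  = -3
Downtime = -3·Feed - Wear - 1  [with Feed=-3, Wear=-6]  = 14
Without intervention: Feed = -2·Speed - 5  [with Speed=-1]  = -3; Wear = max(Feed, Speed) + 4  [with Feed=-3, Speed=-1]  = 3; Downtime = -3·Feed - Wear - 1  [with Feed=-3, Wear=3]  = 5.
Change = 14 − 5 = 9.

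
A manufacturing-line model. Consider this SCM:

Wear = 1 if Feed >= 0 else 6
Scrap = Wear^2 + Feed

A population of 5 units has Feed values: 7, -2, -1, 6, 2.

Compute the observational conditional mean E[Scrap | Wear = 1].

Observing Wear=1 restricts to units where Wear's equation naturally yields 1: Feed ∈ {7, 6, 2}. In that subpopulation Scrap = 8, 7, 3, mean 6.

6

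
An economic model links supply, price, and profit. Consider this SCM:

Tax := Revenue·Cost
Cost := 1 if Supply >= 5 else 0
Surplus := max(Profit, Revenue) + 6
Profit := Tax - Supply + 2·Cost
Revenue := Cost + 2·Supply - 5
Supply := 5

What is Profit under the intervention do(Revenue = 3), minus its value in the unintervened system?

-3

do(Revenue=3) replaces the equation Revenue := Cost + 2·Supply - 5 with the constant Revenue = 3.
Cost = 1 if Supply >= 5 else 0  [with Supply=5]  = 1
Tax = Revenue·Cost  [with Revenue=3, Cost=1]  = 3
Profit = Tax - Supply + 2·Cost  [with Tax=3, Supply=5, Cost=1]  = 0
Without intervention: Cost = 1 if Supply >= 5 else 0  [with Supply=5]  = 1; Revenue = Cost + 2·Supply - 5  [with Cost=1, Supply=5]  = 6; Tax = Revenue·Cost  [with Revenue=6, Cost=1]  = 6; Profit = Tax - Supply + 2·Cost  [with Tax=6, Supply=5, Cost=1]  = 3.
Change = 0 − 3 = -3.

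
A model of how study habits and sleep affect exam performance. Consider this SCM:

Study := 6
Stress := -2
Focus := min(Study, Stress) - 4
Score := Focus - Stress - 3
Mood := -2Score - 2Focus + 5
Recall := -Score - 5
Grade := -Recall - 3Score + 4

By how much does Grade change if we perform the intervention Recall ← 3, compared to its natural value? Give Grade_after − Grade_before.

-1

Intervening sets Recall = 3 and removes its equation (Recall := -Score - 5).
Focus = min(Study, Stress) - 4  [with Study=6, Stress=-2]  = -6
Score = Focus - Stress - 3  [with Focus=-6, Stress=-2]  = -7
Grade = -Recall - 3Score + 4  [with Recall=3, Score=-7]  = 22
Without intervention: Focus = min(Study, Stress) - 4  [with Study=6, Stress=-2]  = -6; Score = Focus - Stress - 3  [with Focus=-6, Stress=-2]  = -7; Recall = -Score - 5  [with Score=-7]  = 2; Grade = -Recall - 3Score + 4  [with Recall=2, Score=-7]  = 23.
Change = 22 − 23 = -1.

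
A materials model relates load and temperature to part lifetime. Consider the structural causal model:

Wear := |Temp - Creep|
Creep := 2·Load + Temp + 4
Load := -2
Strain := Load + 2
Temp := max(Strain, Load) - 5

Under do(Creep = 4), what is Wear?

Intervening sets Creep = 4 and removes its equation (Creep := 2·Load + Temp + 4).
Strain = Load + 2  [with Load=-2]  = 0
Temp = max(Strain, Load) - 5  [with Strain=0, Load=-2]  = -5
Wear = |Temp - Creep|  [with Temp=-5, Creep=4]  = 9

9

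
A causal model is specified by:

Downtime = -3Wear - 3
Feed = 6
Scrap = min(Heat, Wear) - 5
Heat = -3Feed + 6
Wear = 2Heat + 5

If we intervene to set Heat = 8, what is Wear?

21

The intervention breaks the incoming arrows to Heat: Heat = -3Feed + 6 no longer applies, and Heat = 8.
Wear = 2Heat + 5  [with Heat=8]  = 21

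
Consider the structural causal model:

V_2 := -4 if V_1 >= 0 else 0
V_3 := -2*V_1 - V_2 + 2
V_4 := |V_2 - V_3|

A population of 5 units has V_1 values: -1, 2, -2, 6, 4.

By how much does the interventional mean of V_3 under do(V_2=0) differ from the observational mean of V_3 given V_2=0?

Every unit gets V_2=0 under the intervention. V_3 values become 4, -2, 6, -10, -6; E[V_3|do(V_2=0)] = -1.6.
E[V_3|V_2=0] averages over only the 2 units with V_2=0 (V_1 = -1, -2): V_3 = 4, 6, mean 5.
Difference = -1.6 − 5 = -6.6.

-6.6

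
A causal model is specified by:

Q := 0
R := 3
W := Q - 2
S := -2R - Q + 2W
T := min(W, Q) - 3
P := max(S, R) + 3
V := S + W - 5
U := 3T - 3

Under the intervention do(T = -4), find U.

-15

do(T=-4) replaces the equation T := min(W, Q) - 3 with the constant T = -4.
U = 3T - 3  [with T=-4]  = -15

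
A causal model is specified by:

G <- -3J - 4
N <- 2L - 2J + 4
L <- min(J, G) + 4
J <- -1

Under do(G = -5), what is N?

4

Under do(G=-5), the mechanism G <- -3J - 4 is discarded; G is fixed at -5.
L = min(J, G) + 4  [with J=-1, G=-5]  = -1
N = 2L - 2J + 4  [with L=-1, J=-1]  = 4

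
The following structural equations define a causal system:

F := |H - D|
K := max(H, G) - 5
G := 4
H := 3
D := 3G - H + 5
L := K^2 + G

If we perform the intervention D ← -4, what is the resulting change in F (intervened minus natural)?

-4

Intervening sets D = -4 and removes its equation (D := 3G - H + 5).
F = |H - D|  [with H=3, D=-4]  = 7
Without intervention: D = 3G - H + 5  [with G=4, H=3]  = 14; F = |H - D|  [with H=3, D=14]  = 11.
Change = 7 − 11 = -4.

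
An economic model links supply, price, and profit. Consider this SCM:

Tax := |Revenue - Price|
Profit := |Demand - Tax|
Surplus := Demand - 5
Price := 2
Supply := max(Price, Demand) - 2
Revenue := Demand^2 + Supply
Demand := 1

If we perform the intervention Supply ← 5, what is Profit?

3

The intervention breaks the incoming arrows to Supply: Supply := max(Price, Demand) - 2 no longer applies, and Supply = 5.
Revenue = Demand^2 + Supply  [with Demand=1, Supply=5]  = 6
Tax = |Revenue - Price|  [with Revenue=6, Price=2]  = 4
Profit = |Demand - Tax|  [with Demand=1, Tax=4]  = 3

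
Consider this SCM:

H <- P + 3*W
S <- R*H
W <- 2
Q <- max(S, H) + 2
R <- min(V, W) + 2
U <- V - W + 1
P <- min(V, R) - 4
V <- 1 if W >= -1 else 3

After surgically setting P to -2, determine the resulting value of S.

12

The intervention breaks the incoming arrows to P: P <- min(V, R) - 4 no longer applies, and P = -2.
V = 1 if W >= -1 else 3  [with W=2]  = 1
R = min(V, W) + 2  [with V=1, W=2]  = 3
H = P + 3*W  [with P=-2, W=2]  = 4
S = R*H  [with R=3, H=4]  = 12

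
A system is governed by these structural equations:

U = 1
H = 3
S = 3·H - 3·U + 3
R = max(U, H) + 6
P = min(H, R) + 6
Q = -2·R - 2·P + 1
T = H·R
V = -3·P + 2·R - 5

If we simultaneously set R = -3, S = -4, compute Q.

The joint intervention fixes R = -3, S = -4, removing each variable's own equation.
P = min(H, R) + 6  [with H=3, R=-3]  = 3
Q = -2·R - 2·P + 1  [with R=-3, P=3]  = 1

1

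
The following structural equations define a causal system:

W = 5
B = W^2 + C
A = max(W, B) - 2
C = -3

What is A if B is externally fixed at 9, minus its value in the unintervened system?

-13

The intervention breaks the incoming arrows to B: B = W^2 + C no longer applies, and B = 9.
A = max(W, B) - 2  [with W=5, B=9]  = 7
Without intervention: B = W^2 + C  [with W=5, C=-3]  = 22; A = max(W, B) - 2  [with W=5, B=22]  = 20.
Change = 7 − 20 = -13.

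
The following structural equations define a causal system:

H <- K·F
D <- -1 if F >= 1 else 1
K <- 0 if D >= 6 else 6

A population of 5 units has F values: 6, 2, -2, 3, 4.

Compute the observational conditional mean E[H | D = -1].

E[H|D=-1] averages over only the 4 units with D=-1 (F = 6, 2, 3, 4): H = 36, 12, 18, 24, mean 22.5.

22.5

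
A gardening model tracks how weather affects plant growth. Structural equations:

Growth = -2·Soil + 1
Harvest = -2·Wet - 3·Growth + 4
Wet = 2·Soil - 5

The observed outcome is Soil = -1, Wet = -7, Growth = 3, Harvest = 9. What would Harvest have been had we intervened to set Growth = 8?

-6

The intervention breaks the incoming arrows to Growth: Growth = -2·Soil + 1 no longer applies, and Growth = 8.
Wet = 2·Soil - 5  [with Soil=-1]  = -7
Harvest = -2·Wet - 3·Growth + 4  [with Wet=-7, Growth=8]  = -6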